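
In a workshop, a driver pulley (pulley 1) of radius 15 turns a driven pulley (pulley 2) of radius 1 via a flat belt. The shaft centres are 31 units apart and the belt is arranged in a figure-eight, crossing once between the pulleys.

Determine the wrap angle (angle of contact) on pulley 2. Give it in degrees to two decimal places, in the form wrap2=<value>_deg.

crossed belt: β = asin((r1+r2)/C) = asin(16/31) = 31.0730°
wrap1 = wrap2 = π + 2β = 242.1459°

wrap2=242.15_deg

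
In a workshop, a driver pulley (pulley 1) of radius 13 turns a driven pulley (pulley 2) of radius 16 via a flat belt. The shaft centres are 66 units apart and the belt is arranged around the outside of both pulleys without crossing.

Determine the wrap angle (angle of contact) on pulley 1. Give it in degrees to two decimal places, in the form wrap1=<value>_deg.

open belt: β = asin((r2−r1)/C) = asin(3/66) = 2.6053°
wrap1 = π − 2β = 174.7895°
wrap2 = π + 2β = 185.2105°

wrap1=174.79_deg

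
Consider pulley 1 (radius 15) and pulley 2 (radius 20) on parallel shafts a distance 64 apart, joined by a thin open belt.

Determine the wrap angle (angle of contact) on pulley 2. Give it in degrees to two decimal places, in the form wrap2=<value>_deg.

wrap2=188.96_deg

open belt: β = asin((r2−r1)/C) = asin(5/64) = 4.4808°
wrap1 = π − 2β = 171.0384°
wrap2 = π + 2β = 188.9616°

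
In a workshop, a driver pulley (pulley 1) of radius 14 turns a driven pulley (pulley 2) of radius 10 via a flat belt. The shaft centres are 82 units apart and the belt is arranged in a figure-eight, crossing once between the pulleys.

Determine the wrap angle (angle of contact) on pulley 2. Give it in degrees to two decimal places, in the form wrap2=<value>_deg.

wrap2=214.04_deg

crossed belt: β = asin((r1+r2)/C) = asin(24/82) = 17.0186°
wrap1 = wrap2 = π + 2β = 214.0373°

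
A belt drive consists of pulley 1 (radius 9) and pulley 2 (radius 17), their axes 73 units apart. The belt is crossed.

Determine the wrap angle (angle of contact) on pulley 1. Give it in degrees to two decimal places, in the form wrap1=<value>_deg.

crossed belt: β = asin((r1+r2)/C) = asin(26/73) = 20.8648°
wrap1 = wrap2 = π + 2β = 221.7296°

wrap1=221.73_deg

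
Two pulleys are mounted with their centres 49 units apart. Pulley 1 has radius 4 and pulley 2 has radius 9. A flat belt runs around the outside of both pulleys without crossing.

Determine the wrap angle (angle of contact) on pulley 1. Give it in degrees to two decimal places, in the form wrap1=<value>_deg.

wrap1=168.29_deg

open belt: β = asin((r2−r1)/C) = asin(5/49) = 5.8567°
wrap1 = π − 2β = 168.2866°
wrap2 = π + 2β = 191.7134°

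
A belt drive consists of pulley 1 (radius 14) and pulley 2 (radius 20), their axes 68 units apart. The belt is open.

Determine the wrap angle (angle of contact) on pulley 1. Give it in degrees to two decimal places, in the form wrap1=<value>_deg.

open belt: β = asin((r2−r1)/C) = asin(6/68) = 5.0621°
wrap1 = π − 2β = 169.8758°
wrap2 = π + 2β = 190.1242°

wrap1=169.88_deg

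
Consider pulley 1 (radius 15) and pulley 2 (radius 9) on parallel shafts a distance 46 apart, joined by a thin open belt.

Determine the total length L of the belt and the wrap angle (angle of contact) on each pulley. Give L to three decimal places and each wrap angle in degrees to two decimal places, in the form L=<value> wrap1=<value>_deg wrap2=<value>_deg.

L=168.182 wrap1=194.99_deg wrap2=165.01_deg

open belt: β = asin((r2−r1)/C) = asin(-6/46) = -7.4947°
wrap1 = π − 2β = 194.9894°
wrap2 = π + 2β = 165.0106°
tangent length = C·cosβ = 45.6070
L = r1·wrap1 + r2·wrap2 + 2·C·cosβ = 15·3.4032 + 9·2.8800 + 2·45.6070 = 168.1819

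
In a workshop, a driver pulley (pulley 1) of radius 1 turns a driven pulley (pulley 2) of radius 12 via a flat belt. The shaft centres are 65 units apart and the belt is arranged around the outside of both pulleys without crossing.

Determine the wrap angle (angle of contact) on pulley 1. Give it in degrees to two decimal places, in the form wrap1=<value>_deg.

wrap1=160.51_deg

open belt: β = asin((r2−r1)/C) = asin(11/65) = 9.7431°
wrap1 = π − 2β = 160.5138°
wrap2 = π + 2β = 199.4862°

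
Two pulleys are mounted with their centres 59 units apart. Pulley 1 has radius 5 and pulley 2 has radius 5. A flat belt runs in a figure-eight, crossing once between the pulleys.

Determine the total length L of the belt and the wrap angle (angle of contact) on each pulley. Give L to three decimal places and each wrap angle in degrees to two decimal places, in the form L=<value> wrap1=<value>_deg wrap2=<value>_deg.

L=151.115 wrap1=199.52_deg wrap2=199.52_deg

crossed belt: β = asin((r1+r2)/C) = asin(10/59) = 9.7583°
wrap1 = wrap2 = π + 2β = 199.5165°
tangent length = C·cosβ = 58.1464
L = (r1+r2)·wrap + 2·C·cosβ = 10·3.4822 + 2·58.1464 = 151.1149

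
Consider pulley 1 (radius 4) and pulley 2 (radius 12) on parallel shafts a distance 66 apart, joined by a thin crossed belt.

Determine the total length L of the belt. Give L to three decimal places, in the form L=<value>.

crossed belt: β = asin((r1+r2)/C) = asin(16/66) = 14.0297°
wrap1 = wrap2 = π + 2β = 208.0593°
tangent length = C·cosβ = 64.0312
L = (r1+r2)·wrap + 2·C·cosβ = 16·3.6313 + 2·64.0312 = 186.1636

L=186.164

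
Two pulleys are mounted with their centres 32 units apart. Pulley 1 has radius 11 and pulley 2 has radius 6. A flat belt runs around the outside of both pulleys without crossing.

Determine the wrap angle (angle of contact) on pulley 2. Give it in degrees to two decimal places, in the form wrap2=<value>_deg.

open belt: β = asin((r2−r1)/C) = asin(-5/32) = -8.9893°
wrap1 = π − 2β = 197.9786°
wrap2 = π + 2β = 162.0214°

wrap2=162.02_deg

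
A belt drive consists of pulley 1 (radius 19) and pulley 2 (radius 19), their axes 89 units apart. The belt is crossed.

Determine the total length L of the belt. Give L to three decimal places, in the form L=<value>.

L=313.866

crossed belt: β = asin((r1+r2)/C) = asin(38/89) = 25.2752°
wrap1 = wrap2 = π + 2β = 230.5504°
tangent length = C·cosβ = 80.4798
L = (r1+r2)·wrap + 2·C·cosβ = 38·4.0239 + 2·80.4798 = 313.8664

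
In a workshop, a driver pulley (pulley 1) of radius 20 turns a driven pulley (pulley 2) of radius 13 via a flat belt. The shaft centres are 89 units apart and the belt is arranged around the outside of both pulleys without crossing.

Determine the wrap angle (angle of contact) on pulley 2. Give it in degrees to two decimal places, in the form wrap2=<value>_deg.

open belt: β = asin((r2−r1)/C) = asin(-7/89) = -4.5111°
wrap1 = π − 2β = 189.0221°
wrap2 = π + 2β = 170.9779°

wrap2=170.98_deg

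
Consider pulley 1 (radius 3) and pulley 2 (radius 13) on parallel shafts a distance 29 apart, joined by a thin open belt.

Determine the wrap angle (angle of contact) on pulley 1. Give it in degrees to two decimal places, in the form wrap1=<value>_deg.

open belt: β = asin((r2−r1)/C) = asin(10/29) = 20.1713°
wrap1 = π − 2β = 139.6575°
wrap2 = π + 2β = 220.3425°

wrap1=139.66_deg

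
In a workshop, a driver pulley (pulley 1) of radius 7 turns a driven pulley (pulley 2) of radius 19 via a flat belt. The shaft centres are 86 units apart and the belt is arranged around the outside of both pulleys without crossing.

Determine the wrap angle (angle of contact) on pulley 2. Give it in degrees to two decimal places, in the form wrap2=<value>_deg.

open belt: β = asin((r2−r1)/C) = asin(12/86) = 8.0209°
wrap1 = π − 2β = 163.9581°
wrap2 = π + 2β = 196.0419°

wrap2=196.04_deg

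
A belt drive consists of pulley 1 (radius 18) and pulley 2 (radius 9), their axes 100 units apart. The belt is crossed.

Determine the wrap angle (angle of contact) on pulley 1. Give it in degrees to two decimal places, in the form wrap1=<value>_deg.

crossed belt: β = asin((r1+r2)/C) = asin(27/100) = 15.6643°
wrap1 = wrap2 = π + 2β = 211.3285°

wrap1=211.33_deg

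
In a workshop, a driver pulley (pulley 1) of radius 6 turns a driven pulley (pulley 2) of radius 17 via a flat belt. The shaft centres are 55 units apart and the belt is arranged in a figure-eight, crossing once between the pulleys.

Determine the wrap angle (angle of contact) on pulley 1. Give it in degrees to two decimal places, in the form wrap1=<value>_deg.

crossed belt: β = asin((r1+r2)/C) = asin(23/55) = 24.7199°
wrap1 = wrap2 = π + 2β = 229.4397°

wrap1=229.44_deg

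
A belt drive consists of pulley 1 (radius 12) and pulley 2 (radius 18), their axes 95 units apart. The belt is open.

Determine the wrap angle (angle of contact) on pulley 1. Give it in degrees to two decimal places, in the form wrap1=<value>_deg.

wrap1=172.76_deg

open belt: β = asin((r2−r1)/C) = asin(6/95) = 3.6211°
wrap1 = π − 2β = 172.7578°
wrap2 = π + 2β = 187.2422°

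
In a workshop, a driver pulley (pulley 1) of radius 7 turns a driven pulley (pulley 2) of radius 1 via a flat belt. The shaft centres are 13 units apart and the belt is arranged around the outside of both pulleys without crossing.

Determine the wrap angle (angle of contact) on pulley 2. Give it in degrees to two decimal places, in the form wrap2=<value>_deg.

open belt: β = asin((r2−r1)/C) = asin(-6/13) = -27.4864°
wrap1 = π − 2β = 234.9729°
wrap2 = π + 2β = 125.0271°

wrap2=125.03_deg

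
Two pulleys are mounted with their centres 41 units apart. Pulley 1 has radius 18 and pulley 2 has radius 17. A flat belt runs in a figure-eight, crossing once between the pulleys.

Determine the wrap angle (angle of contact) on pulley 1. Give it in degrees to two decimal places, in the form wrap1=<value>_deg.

crossed belt: β = asin((r1+r2)/C) = asin(35/41) = 58.6119°
wrap1 = wrap2 = π + 2β = 297.2237°

wrap1=297.22_deg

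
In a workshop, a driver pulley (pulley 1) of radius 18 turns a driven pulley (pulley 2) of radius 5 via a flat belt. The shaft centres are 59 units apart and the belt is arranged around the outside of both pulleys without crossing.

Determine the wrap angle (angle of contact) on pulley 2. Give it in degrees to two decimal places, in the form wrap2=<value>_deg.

open belt: β = asin((r2−r1)/C) = asin(-13/59) = -12.7289°
wrap1 = π − 2β = 205.4579°
wrap2 = π + 2β = 154.5421°

wrap2=154.54_deg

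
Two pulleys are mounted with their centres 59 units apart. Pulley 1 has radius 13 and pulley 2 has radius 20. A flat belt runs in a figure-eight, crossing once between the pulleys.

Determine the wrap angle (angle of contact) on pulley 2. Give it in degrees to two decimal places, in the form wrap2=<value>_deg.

wrap2=248.02_deg

crossed belt: β = asin((r1+r2)/C) = asin(33/59) = 34.0089°
wrap1 = wrap2 = π + 2β = 248.0178°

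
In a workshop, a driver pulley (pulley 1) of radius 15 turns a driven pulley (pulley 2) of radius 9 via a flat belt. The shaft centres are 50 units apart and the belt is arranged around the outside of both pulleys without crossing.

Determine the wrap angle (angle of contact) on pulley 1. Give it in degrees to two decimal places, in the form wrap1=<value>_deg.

open belt: β = asin((r2−r1)/C) = asin(-6/50) = -6.8921°
wrap1 = π − 2β = 193.7842°
wrap2 = π + 2β = 166.2158°

wrap1=193.78_deg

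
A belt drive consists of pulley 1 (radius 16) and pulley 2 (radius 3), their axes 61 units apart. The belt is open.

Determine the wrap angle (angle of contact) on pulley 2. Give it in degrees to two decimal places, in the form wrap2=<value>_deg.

open belt: β = asin((r2−r1)/C) = asin(-13/61) = -12.3049°
wrap1 = π − 2β = 204.6099°
wrap2 = π + 2β = 155.3901°

wrap2=155.39_deg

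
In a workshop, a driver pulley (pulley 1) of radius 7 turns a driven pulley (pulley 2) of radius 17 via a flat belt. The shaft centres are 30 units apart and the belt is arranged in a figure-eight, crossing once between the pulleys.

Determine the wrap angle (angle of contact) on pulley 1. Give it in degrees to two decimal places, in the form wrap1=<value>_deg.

wrap1=286.26_deg

crossed belt: β = asin((r1+r2)/C) = asin(24/30) = 53.1301°
wrap1 = wrap2 = π + 2β = 286.2602°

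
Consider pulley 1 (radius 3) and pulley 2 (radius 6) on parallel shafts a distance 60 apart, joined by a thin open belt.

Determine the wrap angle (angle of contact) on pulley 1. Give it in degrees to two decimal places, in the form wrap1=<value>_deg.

open belt: β = asin((r2−r1)/C) = asin(3/60) = 2.8660°
wrap1 = π − 2β = 174.2680°
wrap2 = π + 2β = 185.7320°

wrap1=174.27_deg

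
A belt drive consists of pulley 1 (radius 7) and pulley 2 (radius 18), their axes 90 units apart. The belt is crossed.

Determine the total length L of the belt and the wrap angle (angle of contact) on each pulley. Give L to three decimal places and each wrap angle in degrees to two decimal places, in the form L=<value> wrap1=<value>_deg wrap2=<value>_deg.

crossed belt: β = asin((r1+r2)/C) = asin(25/90) = 16.1276°
wrap1 = wrap2 = π + 2β = 212.2552°
tangent length = C·cosβ = 86.4581
L = (r1+r2)·wrap + 2·C·cosβ = 25·3.7046 + 2·86.4581 = 265.5300

L=265.530 wrap1=212.26_deg wrap2=212.26_deg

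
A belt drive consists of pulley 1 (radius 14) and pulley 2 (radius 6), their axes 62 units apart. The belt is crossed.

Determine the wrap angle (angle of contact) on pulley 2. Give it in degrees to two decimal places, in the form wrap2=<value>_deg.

wrap2=217.64_deg

crossed belt: β = asin((r1+r2)/C) = asin(20/62) = 18.8191°
wrap1 = wrap2 = π + 2β = 217.6381°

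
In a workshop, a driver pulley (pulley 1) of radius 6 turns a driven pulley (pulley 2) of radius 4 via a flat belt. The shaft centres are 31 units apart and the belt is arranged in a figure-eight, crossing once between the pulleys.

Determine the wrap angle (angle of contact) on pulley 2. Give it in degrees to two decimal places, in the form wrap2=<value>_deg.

crossed belt: β = asin((r1+r2)/C) = asin(10/31) = 18.8191°
wrap1 = wrap2 = π + 2β = 217.6381°

wrap2=217.64_deg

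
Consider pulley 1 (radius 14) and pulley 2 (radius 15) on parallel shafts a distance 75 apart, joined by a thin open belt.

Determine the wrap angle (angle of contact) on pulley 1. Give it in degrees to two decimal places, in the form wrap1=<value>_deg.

wrap1=178.47_deg

open belt: β = asin((r2−r1)/C) = asin(1/75) = 0.7640°
wrap1 = π − 2β = 178.4721°
wrap2 = π + 2β = 181.5279°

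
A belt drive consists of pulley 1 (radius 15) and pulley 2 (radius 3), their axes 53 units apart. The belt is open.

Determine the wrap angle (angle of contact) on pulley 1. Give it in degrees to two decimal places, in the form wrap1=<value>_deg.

wrap1=206.17_deg

open belt: β = asin((r2−r1)/C) = asin(-12/53) = -13.0861°
wrap1 = π − 2β = 206.1722°
wrap2 = π + 2β = 153.8278°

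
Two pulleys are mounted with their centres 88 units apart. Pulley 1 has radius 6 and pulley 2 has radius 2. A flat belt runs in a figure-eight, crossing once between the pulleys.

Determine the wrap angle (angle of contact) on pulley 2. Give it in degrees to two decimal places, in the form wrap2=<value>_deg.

wrap2=190.43_deg

crossed belt: β = asin((r1+r2)/C) = asin(8/88) = 5.2159°
wrap1 = wrap2 = π + 2β = 190.4318°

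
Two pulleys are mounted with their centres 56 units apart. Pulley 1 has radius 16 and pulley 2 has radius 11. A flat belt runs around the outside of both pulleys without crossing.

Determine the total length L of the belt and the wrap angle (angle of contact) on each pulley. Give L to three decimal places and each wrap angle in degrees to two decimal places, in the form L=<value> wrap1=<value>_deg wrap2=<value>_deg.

L=197.270 wrap1=190.25_deg wrap2=169.75_deg

open belt: β = asin((r2−r1)/C) = asin(-5/56) = -5.1225°
wrap1 = π − 2β = 190.2450°
wrap2 = π + 2β = 169.7550°
tangent length = C·cosβ = 55.7763
L = r1·wrap1 + r2·wrap2 + 2·C·cosβ = 16·3.3204 + 11·2.9628 + 2·55.7763 = 197.2697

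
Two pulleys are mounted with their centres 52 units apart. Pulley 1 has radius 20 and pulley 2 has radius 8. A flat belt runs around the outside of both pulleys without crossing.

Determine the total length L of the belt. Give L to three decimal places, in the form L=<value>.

open belt: β = asin((r2−r1)/C) = asin(-12/52) = -13.3424°
wrap1 = π − 2β = 206.6847°
wrap2 = π + 2β = 153.3153°
tangent length = C·cosβ = 50.5964
L = r1·wrap1 + r2·wrap2 + 2·C·cosβ = 20·3.6073 + 8·2.6759 + 2·50.5964 = 194.7463

L=194.746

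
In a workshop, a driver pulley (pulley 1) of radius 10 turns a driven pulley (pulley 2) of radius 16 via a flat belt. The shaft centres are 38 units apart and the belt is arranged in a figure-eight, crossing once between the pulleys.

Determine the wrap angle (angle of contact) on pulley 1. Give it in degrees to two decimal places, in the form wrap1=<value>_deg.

wrap1=266.35_deg

crossed belt: β = asin((r1+r2)/C) = asin(26/38) = 43.1736°
wrap1 = wrap2 = π + 2β = 266.3471°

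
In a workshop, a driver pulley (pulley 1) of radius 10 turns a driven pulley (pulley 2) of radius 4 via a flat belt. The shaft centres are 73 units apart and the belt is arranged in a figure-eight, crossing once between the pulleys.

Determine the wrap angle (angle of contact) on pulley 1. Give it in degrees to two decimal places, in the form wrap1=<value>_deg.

crossed belt: β = asin((r1+r2)/C) = asin(14/73) = 11.0567°
wrap1 = wrap2 = π + 2β = 202.1135°

wrap1=202.11_deg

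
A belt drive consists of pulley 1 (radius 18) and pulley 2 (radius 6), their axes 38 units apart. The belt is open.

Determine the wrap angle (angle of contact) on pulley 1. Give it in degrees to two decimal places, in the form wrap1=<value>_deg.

open belt: β = asin((r2−r1)/C) = asin(-12/38) = -18.4085°
wrap1 = π − 2β = 216.8170°
wrap2 = π + 2β = 143.1830°

wrap1=216.82_deg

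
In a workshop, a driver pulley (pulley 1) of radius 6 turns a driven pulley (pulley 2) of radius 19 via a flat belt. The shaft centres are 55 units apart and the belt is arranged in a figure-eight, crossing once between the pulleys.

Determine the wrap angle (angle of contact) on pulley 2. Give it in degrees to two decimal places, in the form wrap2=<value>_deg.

wrap2=234.07_deg

crossed belt: β = asin((r1+r2)/C) = asin(25/55) = 27.0357°
wrap1 = wrap2 = π + 2β = 234.0714°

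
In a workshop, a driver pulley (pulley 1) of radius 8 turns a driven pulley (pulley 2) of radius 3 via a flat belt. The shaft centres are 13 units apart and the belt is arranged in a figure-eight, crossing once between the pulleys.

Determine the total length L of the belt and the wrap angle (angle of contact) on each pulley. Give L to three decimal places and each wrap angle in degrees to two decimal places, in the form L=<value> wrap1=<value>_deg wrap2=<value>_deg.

crossed belt: β = asin((r1+r2)/C) = asin(11/13) = 57.7958°
wrap1 = wrap2 = π + 2β = 295.5915°
tangent length = C·cosβ = 6.9282
L = (r1+r2)·wrap + 2·C·cosβ = 11·5.1590 + 2·6.9282 = 70.6059

L=70.606 wrap1=295.59_deg wrap2=295.59_deg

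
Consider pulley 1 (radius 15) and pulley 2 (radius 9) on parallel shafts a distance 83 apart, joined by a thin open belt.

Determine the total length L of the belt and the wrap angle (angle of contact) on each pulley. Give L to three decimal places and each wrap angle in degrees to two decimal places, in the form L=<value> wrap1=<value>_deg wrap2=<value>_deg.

L=241.832 wrap1=188.29_deg wrap2=171.71_deg

open belt: β = asin((r2−r1)/C) = asin(-6/83) = -4.1455°
wrap1 = π − 2β = 188.2910°
wrap2 = π + 2β = 171.7090°
tangent length = C·cosβ = 82.7828
L = r1·wrap1 + r2·wrap2 + 2·C·cosβ = 15·3.2863 + 9·2.9969 + 2·82.7828 = 241.8321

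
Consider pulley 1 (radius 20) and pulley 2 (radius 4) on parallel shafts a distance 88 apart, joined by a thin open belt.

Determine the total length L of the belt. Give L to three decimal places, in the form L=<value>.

L=254.315

open belt: β = asin((r2−r1)/C) = asin(-16/88) = -10.4757°
wrap1 = π − 2β = 200.9514°
wrap2 = π + 2β = 159.0486°
tangent length = C·cosβ = 86.5332
L = r1·wrap1 + r2·wrap2 + 2·C·cosβ = 20·3.5073 + 4·2.7759 + 2·86.5332 = 254.3154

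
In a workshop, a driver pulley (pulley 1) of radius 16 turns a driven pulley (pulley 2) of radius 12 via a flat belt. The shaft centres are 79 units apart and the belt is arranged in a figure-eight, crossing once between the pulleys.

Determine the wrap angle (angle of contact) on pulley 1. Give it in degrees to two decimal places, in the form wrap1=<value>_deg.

wrap1=221.52_deg

crossed belt: β = asin((r1+r2)/C) = asin(28/79) = 20.7585°
wrap1 = wrap2 = π + 2β = 221.5171°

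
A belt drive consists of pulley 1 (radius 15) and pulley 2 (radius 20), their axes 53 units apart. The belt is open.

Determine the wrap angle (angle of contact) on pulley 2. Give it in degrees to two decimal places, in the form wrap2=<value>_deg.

wrap2=190.83_deg

open belt: β = asin((r2−r1)/C) = asin(5/53) = 5.4133°
wrap1 = π − 2β = 169.1734°
wrap2 = π + 2β = 190.8266°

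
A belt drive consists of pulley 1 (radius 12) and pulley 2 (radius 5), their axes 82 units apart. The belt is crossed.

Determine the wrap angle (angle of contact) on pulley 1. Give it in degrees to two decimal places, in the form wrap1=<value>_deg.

crossed belt: β = asin((r1+r2)/C) = asin(17/82) = 11.9652°
wrap1 = wrap2 = π + 2β = 203.9303°

wrap1=203.93_deg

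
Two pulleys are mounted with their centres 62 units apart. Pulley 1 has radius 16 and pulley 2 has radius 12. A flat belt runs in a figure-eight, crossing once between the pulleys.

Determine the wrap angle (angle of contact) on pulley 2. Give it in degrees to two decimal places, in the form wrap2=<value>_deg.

wrap2=233.69_deg

crossed belt: β = asin((r1+r2)/C) = asin(28/62) = 26.8472°
wrap1 = wrap2 = π + 2β = 233.6944°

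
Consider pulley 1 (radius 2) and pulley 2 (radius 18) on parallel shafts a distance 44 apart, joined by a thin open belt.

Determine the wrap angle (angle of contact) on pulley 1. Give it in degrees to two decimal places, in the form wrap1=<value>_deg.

wrap1=137.35_deg

open belt: β = asin((r2−r1)/C) = asin(16/44) = 21.3237°
wrap1 = π − 2β = 137.3526°
wrap2 = π + 2β = 222.6474°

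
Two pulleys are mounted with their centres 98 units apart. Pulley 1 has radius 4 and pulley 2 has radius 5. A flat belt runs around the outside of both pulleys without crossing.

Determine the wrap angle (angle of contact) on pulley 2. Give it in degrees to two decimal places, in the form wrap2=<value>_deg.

wrap2=181.17_deg

open belt: β = asin((r2−r1)/C) = asin(1/98) = 0.5847°
wrap1 = π − 2β = 178.8307°
wrap2 = π + 2β = 181.1693°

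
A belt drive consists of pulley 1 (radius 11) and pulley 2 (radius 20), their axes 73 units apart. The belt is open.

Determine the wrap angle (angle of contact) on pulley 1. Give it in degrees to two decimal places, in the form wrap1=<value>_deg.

wrap1=165.84_deg

open belt: β = asin((r2−r1)/C) = asin(9/73) = 7.0819°
wrap1 = π − 2β = 165.8362°
wrap2 = π + 2β = 194.1638°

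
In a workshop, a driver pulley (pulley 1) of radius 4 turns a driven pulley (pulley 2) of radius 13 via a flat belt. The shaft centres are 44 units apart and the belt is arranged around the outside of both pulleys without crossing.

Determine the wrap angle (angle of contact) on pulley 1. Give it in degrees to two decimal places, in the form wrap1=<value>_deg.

wrap1=156.39_deg

open belt: β = asin((r2−r1)/C) = asin(9/44) = 11.8029°
wrap1 = π − 2β = 156.3942°
wrap2 = π + 2β = 203.6058°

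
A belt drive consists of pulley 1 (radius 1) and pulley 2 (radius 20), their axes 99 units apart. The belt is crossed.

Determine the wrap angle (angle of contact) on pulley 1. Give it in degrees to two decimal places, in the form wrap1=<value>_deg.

crossed belt: β = asin((r1+r2)/C) = asin(21/99) = 12.2467°
wrap1 = wrap2 = π + 2β = 204.4934°

wrap1=204.49_deg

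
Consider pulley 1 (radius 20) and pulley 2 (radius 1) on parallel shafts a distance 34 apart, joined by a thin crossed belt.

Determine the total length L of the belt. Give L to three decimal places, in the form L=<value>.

L=147.414

crossed belt: β = asin((r1+r2)/C) = asin(21/34) = 38.1445°
wrap1 = wrap2 = π + 2β = 256.2890°
tangent length = C·cosβ = 26.7395
L = (r1+r2)·wrap + 2·C·cosβ = 21·4.4731 + 2·26.7395 = 147.4138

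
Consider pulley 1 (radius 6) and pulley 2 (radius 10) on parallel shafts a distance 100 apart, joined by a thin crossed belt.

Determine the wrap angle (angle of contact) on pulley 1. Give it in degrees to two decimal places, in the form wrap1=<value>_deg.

wrap1=198.41_deg

crossed belt: β = asin((r1+r2)/C) = asin(16/100) = 9.2069°
wrap1 = wrap2 = π + 2β = 198.4138°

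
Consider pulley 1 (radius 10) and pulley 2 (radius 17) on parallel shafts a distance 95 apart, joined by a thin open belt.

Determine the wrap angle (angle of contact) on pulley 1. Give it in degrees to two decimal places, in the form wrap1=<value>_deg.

wrap1=171.55_deg

open belt: β = asin((r2−r1)/C) = asin(7/95) = 4.2256°
wrap1 = π − 2β = 171.5488°
wrap2 = π + 2β = 188.4512°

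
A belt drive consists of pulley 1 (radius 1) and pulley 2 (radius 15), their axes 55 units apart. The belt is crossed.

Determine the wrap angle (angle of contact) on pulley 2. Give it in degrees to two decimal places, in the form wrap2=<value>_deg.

crossed belt: β = asin((r1+r2)/C) = asin(16/55) = 16.9124°
wrap1 = wrap2 = π + 2β = 213.8248°

wrap2=213.82_deg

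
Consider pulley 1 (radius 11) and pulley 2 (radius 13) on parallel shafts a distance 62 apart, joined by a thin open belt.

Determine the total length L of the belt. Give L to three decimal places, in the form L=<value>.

open belt: β = asin((r2−r1)/C) = asin(2/62) = 1.8486°
wrap1 = π − 2β = 176.3029°
wrap2 = π + 2β = 183.6971°
tangent length = C·cosβ = 61.9677
L = r1·wrap1 + r2·wrap2 + 2·C·cosβ = 11·3.0771 + 13·3.2061 + 2·61.9677 = 199.4627

L=199.463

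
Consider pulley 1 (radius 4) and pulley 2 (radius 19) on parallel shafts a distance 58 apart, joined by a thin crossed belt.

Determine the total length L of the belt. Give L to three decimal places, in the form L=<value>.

L=197.503

crossed belt: β = asin((r1+r2)/C) = asin(23/58) = 23.3628°
wrap1 = wrap2 = π + 2β = 226.7256°
tangent length = C·cosβ = 53.2447
L = (r1+r2)·wrap + 2·C·cosβ = 23·3.9571 + 2·53.2447 = 197.5029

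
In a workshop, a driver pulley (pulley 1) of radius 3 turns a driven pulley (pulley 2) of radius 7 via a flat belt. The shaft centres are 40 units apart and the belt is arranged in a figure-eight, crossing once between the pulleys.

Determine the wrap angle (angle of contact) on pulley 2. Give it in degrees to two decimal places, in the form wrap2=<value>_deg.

crossed belt: β = asin((r1+r2)/C) = asin(10/40) = 14.4775°
wrap1 = wrap2 = π + 2β = 208.9550°

wrap2=208.96_deg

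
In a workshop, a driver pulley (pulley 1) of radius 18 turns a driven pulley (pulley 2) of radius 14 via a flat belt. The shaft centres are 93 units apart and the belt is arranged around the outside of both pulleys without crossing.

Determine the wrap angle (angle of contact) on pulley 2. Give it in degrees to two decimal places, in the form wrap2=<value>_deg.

open belt: β = asin((r2−r1)/C) = asin(-4/93) = -2.4651°
wrap1 = π − 2β = 184.9302°
wrap2 = π + 2β = 175.0698°

wrap2=175.07_deg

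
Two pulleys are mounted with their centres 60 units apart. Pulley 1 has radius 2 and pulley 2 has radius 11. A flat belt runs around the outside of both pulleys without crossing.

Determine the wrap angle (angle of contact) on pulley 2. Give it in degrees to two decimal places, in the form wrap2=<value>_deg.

open belt: β = asin((r2−r1)/C) = asin(9/60) = 8.6269°
wrap1 = π − 2β = 162.7461°
wrap2 = π + 2β = 197.2539°

wrap2=197.25_deg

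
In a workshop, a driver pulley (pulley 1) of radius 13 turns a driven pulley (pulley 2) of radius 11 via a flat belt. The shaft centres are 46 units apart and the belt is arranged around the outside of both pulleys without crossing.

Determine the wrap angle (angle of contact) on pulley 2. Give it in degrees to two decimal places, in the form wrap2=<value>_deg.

open belt: β = asin((r2−r1)/C) = asin(-2/46) = -2.4919°
wrap1 = π − 2β = 184.9838°
wrap2 = π + 2β = 175.0162°

wrap2=175.02_deg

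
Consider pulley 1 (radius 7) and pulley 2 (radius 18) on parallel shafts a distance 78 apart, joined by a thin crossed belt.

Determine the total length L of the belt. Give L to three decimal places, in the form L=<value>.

crossed belt: β = asin((r1+r2)/C) = asin(25/78) = 18.6939°
wrap1 = wrap2 = π + 2β = 217.3879°
tangent length = C·cosβ = 73.8850
L = (r1+r2)·wrap + 2·C·cosβ = 25·3.7941 + 2·73.8850 = 242.6234

L=242.623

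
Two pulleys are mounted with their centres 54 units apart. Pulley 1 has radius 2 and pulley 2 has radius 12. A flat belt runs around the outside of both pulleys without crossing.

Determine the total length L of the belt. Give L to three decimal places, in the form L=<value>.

L=153.839

open belt: β = asin((r2−r1)/C) = asin(10/54) = 10.6719°
wrap1 = π − 2β = 158.6561°
wrap2 = π + 2β = 201.3439°
tangent length = C·cosβ = 53.0660
L = r1·wrap1 + r2·wrap2 + 2·C·cosβ = 2·2.7691 + 12·3.5141 + 2·53.0660 = 153.8395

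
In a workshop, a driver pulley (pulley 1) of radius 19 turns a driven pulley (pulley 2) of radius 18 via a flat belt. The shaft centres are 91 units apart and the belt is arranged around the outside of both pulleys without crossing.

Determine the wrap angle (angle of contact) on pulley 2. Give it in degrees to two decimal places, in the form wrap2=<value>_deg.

open belt: β = asin((r2−r1)/C) = asin(-1/91) = -0.6296°
wrap1 = π − 2β = 181.2593°
wrap2 = π + 2β = 178.7407°

wrap2=178.74_deg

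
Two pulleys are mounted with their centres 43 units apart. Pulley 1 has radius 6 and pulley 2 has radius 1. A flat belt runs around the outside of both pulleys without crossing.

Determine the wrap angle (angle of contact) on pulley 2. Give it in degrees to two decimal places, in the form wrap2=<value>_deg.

open belt: β = asin((r2−r1)/C) = asin(-5/43) = -6.6774°
wrap1 = π − 2β = 193.3548°
wrap2 = π + 2β = 166.6452°

wrap2=166.65_deg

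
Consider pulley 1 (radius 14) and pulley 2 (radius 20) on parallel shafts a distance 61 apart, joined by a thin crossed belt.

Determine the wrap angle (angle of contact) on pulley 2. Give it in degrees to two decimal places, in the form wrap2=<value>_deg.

wrap2=247.75_deg

crossed belt: β = asin((r1+r2)/C) = asin(34/61) = 33.8746°
wrap1 = wrap2 = π + 2β = 247.7492°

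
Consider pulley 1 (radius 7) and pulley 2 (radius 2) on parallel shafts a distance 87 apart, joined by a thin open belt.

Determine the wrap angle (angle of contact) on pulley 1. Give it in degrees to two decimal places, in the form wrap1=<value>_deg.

open belt: β = asin((r2−r1)/C) = asin(-5/87) = -3.2947°
wrap1 = π − 2β = 186.5894°
wrap2 = π + 2β = 173.4106°

wrap1=186.59_deg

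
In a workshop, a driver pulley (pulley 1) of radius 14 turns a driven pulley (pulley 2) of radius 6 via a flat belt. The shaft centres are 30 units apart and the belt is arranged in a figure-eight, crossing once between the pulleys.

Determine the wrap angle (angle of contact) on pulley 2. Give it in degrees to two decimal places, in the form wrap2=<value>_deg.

wrap2=263.62_deg

crossed belt: β = asin((r1+r2)/C) = asin(20/30) = 41.8103°
wrap1 = wrap2 = π + 2β = 263.6206°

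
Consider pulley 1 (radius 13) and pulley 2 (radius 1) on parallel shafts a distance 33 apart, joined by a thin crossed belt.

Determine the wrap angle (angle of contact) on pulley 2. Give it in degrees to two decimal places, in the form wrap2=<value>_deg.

crossed belt: β = asin((r1+r2)/C) = asin(14/33) = 25.1027°
wrap1 = wrap2 = π + 2β = 230.2054°

wrap2=230.21_deg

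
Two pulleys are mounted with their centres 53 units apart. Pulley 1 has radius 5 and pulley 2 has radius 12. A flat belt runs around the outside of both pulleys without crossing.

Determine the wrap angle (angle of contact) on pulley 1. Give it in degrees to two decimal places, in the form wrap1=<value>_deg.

open belt: β = asin((r2−r1)/C) = asin(7/53) = 7.5895°
wrap1 = π − 2β = 164.8209°
wrap2 = π + 2β = 195.1791°

wrap1=164.82_deg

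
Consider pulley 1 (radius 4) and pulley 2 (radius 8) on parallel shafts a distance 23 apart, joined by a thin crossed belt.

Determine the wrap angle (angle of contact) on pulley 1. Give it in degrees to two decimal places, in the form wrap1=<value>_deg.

wrap1=242.90_deg

crossed belt: β = asin((r1+r2)/C) = asin(12/23) = 31.4490°
wrap1 = wrap2 = π + 2β = 242.8980°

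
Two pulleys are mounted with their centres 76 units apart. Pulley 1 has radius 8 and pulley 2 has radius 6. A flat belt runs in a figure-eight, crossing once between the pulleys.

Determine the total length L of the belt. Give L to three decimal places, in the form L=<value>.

L=198.569

crossed belt: β = asin((r1+r2)/C) = asin(14/76) = 10.6151°
wrap1 = wrap2 = π + 2β = 201.2302°
tangent length = C·cosβ = 74.6994
L = (r1+r2)·wrap + 2·C·cosβ = 14·3.5121 + 2·74.6994 = 198.5686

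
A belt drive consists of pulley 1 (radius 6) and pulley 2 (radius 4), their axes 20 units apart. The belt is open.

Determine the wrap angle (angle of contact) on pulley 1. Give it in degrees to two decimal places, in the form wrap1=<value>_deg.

open belt: β = asin((r2−r1)/C) = asin(-2/20) = -5.7392°
wrap1 = π − 2β = 191.4783°
wrap2 = π + 2β = 168.5217°

wrap1=191.48_deg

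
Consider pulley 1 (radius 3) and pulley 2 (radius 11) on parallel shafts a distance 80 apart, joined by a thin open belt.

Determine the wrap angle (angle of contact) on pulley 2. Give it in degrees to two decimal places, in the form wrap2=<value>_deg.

wrap2=191.48_deg

open belt: β = asin((r2−r1)/C) = asin(8/80) = 5.7392°
wrap1 = π − 2β = 168.5217°
wrap2 = π + 2β = 191.4783°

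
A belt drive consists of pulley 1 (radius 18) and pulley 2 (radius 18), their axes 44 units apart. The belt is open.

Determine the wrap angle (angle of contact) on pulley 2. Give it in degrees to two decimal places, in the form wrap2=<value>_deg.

open belt: β = asin((r2−r1)/C) = asin(0/44) = 0.0000°
wrap1 = π − 2β = 180.0000°
wrap2 = π + 2β = 180.0000°

wrap2=180.00_deg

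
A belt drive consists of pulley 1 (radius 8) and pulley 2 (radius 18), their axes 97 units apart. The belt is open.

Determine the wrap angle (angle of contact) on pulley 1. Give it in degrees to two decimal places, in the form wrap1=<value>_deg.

open belt: β = asin((r2−r1)/C) = asin(10/97) = 5.9173°
wrap1 = π − 2β = 168.1654°
wrap2 = π + 2β = 191.8346°

wrap1=168.17_deg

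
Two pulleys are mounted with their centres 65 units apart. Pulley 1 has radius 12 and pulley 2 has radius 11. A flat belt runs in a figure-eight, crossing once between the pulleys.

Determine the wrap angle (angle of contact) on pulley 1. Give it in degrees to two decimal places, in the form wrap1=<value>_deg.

wrap1=221.45_deg

crossed belt: β = asin((r1+r2)/C) = asin(23/65) = 20.7227°
wrap1 = wrap2 = π + 2β = 221.4455°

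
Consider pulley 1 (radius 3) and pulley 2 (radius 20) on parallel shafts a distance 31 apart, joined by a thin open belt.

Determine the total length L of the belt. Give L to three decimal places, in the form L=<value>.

open belt: β = asin((r2−r1)/C) = asin(17/31) = 33.2564°
wrap1 = π − 2β = 113.4871°
wrap2 = π + 2β = 246.5129°
tangent length = C·cosβ = 25.9230
L = r1·wrap1 + r2·wrap2 + 2·C·cosβ = 3·1.9807 + 20·4.3025 + 2·25.9230 = 143.8373

L=143.837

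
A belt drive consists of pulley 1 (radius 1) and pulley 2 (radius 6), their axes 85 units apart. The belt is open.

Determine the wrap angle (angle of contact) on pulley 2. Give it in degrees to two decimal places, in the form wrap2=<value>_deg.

open belt: β = asin((r2−r1)/C) = asin(5/85) = 3.3723°
wrap1 = π − 2β = 173.2554°
wrap2 = π + 2β = 186.7446°

wrap2=186.74_deg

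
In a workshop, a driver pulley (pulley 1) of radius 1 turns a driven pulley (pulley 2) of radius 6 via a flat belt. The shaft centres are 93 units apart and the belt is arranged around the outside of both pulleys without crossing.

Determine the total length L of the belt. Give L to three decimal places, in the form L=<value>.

L=208.260

open belt: β = asin((r2−r1)/C) = asin(5/93) = 3.0819°
wrap1 = π − 2β = 173.8362°
wrap2 = π + 2β = 186.1638°
tangent length = C·cosβ = 92.8655
L = r1·wrap1 + r2·wrap2 + 2·C·cosβ = 1·3.0340 + 6·3.2492 + 2·92.8655 = 208.2600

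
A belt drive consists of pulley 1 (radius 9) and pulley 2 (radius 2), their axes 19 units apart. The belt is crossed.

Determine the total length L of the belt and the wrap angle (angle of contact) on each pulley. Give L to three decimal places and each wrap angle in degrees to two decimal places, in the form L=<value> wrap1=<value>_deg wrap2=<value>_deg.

crossed belt: β = asin((r1+r2)/C) = asin(11/19) = 35.3765°
wrap1 = wrap2 = π + 2β = 250.7531°
tangent length = C·cosβ = 15.4919
L = (r1+r2)·wrap + 2·C·cosβ = 11·4.3765 + 2·15.4919 = 79.1250

L=79.125 wrap1=250.75_deg wrap2=250.75_deg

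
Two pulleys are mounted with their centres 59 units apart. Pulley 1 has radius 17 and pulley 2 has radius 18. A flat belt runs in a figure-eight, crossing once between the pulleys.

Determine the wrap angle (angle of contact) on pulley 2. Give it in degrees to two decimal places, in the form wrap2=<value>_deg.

crossed belt: β = asin((r1+r2)/C) = asin(35/59) = 36.3859°
wrap1 = wrap2 = π + 2β = 252.7717°

wrap2=252.77_deg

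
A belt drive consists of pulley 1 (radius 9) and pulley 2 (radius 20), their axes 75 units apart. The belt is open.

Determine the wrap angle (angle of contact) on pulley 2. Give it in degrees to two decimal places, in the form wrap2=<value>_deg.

wrap2=196.87_deg

open belt: β = asin((r2−r1)/C) = asin(11/75) = 8.4338°
wrap1 = π − 2β = 163.1324°
wrap2 = π + 2β = 196.8676°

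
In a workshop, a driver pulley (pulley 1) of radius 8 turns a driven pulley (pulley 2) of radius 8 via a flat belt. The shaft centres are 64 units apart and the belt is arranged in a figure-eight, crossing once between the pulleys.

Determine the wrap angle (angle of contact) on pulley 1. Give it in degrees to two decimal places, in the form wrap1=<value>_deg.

wrap1=208.96_deg

crossed belt: β = asin((r1+r2)/C) = asin(16/64) = 14.4775°
wrap1 = wrap2 = π + 2β = 208.9550°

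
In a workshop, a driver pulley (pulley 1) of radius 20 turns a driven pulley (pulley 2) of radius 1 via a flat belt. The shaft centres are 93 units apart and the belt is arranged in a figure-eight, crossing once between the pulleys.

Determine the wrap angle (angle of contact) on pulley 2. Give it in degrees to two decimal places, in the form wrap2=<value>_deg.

wrap2=206.10_deg

crossed belt: β = asin((r1+r2)/C) = asin(21/93) = 13.0503°
wrap1 = wrap2 = π + 2β = 206.1006°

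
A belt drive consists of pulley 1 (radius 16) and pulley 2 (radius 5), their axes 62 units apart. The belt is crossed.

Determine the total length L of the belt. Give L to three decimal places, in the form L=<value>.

crossed belt: β = asin((r1+r2)/C) = asin(21/62) = 19.7983°
wrap1 = wrap2 = π + 2β = 219.5966°
tangent length = C·cosβ = 58.3352
L = (r1+r2)·wrap + 2·C·cosβ = 21·3.8327 + 2·58.3352 = 197.1568

L=197.157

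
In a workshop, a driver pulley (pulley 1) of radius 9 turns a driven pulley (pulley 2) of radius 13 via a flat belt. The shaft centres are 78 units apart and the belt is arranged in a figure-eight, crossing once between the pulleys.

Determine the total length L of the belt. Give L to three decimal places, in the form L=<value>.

L=231.362

crossed belt: β = asin((r1+r2)/C) = asin(22/78) = 16.3827°
wrap1 = wrap2 = π + 2β = 212.7653°
tangent length = C·cosβ = 74.8331
L = (r1+r2)·wrap + 2·C·cosβ = 22·3.7135 + 2·74.8331 = 231.3623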